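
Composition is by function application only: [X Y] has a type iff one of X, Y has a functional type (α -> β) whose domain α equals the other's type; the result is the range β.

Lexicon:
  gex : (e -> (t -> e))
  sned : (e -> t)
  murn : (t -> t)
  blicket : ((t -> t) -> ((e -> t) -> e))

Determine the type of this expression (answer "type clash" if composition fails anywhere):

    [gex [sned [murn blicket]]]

(t -> e)

[murn blicket]: ((t -> t) -> ((e -> t) -> e)) applied to (t -> t) yields ((e -> t) -> e).
[sned [murn blicket]]: ((e -> t) -> e) applied to (e -> t) yields e.
[gex [sned [murn blicket]]]: (e -> (t -> e)) applied to e yields (t -> e).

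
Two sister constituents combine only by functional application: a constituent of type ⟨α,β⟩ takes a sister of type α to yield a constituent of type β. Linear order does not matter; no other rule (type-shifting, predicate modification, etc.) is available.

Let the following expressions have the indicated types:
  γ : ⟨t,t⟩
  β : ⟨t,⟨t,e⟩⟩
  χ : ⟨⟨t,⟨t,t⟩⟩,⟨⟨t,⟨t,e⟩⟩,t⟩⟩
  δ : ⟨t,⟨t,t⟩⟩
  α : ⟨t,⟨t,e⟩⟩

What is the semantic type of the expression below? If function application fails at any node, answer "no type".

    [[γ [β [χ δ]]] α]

⟨t,e⟩

[χ δ] — χ of type ⟨⟨t,⟨t,t⟩⟩,⟨⟨t,⟨t,e⟩⟩,t⟩⟩ combines with δ of type ⟨t,⟨t,t⟩⟩: type ⟨⟨t,⟨t,e⟩⟩,t⟩.
[β [χ δ]] — [χ δ] of type ⟨⟨t,⟨t,e⟩⟩,t⟩ combines with β of type ⟨t,⟨t,e⟩⟩: type t.
[γ [β [χ δ]]] — γ of type ⟨t,t⟩ combines with [β [χ δ]] of type t: type t.
[[γ [β [χ δ]]] α] — α of type ⟨t,⟨t,e⟩⟩ combines with [γ [β [χ δ]]] of type t: type ⟨t,e⟩.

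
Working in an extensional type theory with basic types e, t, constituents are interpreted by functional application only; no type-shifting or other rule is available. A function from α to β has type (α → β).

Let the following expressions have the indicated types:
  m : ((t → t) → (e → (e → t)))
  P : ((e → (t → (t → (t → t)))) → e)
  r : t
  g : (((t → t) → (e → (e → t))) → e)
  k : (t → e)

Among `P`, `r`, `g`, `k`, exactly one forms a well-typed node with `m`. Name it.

P : ((e → (t → (t → (t → t)))) → e) — neither side's domain matches the other.
r : t — neither side's domain matches the other.
g — combines: g : (((t → t) → (e → (e → t))) → e) takes m : ((t → t) → (e → (e → t))) as argument, giving e.
k : (t → e) — neither side's domain matches the other.

g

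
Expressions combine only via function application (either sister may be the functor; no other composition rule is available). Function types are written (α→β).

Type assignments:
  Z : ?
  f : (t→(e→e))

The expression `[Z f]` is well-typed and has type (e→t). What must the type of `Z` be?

For [Z f] to have type (e→t) with f of type (t→(e→e)), Z must be the function: Z : ((t→(e→e))→(e→t)).

((t→(e→e))→(e→t))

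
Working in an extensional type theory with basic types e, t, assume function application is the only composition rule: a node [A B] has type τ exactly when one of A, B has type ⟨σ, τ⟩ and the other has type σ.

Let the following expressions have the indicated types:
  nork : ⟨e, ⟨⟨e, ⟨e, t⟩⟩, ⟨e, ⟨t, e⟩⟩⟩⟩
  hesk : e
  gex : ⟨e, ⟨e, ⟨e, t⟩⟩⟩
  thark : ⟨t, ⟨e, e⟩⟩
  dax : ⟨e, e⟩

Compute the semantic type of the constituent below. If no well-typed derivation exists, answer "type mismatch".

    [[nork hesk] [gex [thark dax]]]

type mismatch

[nork hesk]: functor nork : ⟨e, ⟨⟨e, ⟨e, t⟩⟩, ⟨e, ⟨t, e⟩⟩⟩⟩, argument hesk : e; result ⟨⟨e, ⟨e, t⟩⟩, ⟨e, ⟨t, e⟩⟩⟩.
[thark dax]: ⟨t, ⟨e, e⟩⟩ with ⟨e, e⟩ — neither is a function whose domain matches the other; composition fails here.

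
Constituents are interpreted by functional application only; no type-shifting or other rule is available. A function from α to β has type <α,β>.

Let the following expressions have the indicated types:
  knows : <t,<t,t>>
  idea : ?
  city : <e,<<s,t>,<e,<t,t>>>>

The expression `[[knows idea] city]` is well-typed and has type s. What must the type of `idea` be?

<<t,<t,t>>,<<e,<<s,t>,<e,<t,t>>>>,s>>

At [[knows idea] city] (required: s): city is <e,<<s,t>,<e,<t,t>>>>, which is not a function with range s; hence [knows idea] is the functor — type <<e,<<s,t>,<e,<t,t>>>>,s>.
At [knows idea] (required: <<e,<<s,t>,<e,<t,t>>>>,s>): knows is <t,<t,t>>, which is not a function with range <<e,<<s,t>,<e,<t,t>>>>,s>; hence idea is the functor — type <<t,<t,t>>,<<e,<<s,t>,<e,<t,t>>>>,s>>.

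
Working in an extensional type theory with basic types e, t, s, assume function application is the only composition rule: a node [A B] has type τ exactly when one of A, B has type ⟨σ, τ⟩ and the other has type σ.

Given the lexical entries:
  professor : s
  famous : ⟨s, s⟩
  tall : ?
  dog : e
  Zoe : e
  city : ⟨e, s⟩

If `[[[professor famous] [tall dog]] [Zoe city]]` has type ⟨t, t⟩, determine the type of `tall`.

[[[professor famous] [tall dog]] [Zoe city]] is required to be ⟨t, t⟩. [Zoe city] : s cannot yield ⟨t, t⟩ as functor, so [[professor famous] [tall dog]] : ⟨s, ⟨t, t⟩⟩.
[[professor famous] [tall dog]] is required to be ⟨s, ⟨t, t⟩⟩. [professor famous] : s cannot yield ⟨s, ⟨t, t⟩⟩ as functor, so [tall dog] : ⟨s, ⟨s, ⟨t, t⟩⟩⟩.
[tall dog] is required to be ⟨s, ⟨s, ⟨t, t⟩⟩⟩. dog : e cannot yield ⟨s, ⟨s, ⟨t, t⟩⟩⟩ as functor, so tall : ⟨e, ⟨s, ⟨s, ⟨t, t⟩⟩⟩⟩.

⟨e, ⟨s, ⟨s, ⟨t, t⟩⟩⟩⟩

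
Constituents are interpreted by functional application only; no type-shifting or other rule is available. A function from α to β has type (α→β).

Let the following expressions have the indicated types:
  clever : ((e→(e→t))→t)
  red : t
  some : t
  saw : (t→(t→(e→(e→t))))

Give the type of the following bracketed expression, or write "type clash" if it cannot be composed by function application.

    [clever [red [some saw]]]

t

[some saw]: functor saw : (t→(t→(e→(e→t)))), argument some : t; result (t→(e→(e→t))).
[red [some saw]]: functor [some saw] : (t→(e→(e→t))), argument red : t; result (e→(e→t)).
[clever [red [some saw]]]: functor clever : ((e→(e→t))→t), argument [red [some saw]] : (e→(e→t)); result t.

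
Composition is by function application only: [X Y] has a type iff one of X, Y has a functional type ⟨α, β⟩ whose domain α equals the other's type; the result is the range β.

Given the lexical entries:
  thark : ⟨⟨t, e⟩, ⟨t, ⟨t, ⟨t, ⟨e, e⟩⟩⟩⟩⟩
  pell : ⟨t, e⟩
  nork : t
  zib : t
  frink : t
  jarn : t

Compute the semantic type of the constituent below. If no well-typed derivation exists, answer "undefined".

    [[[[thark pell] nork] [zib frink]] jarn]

[thark pell]: ⟨⟨t, e⟩, ⟨t, ⟨t, ⟨t, ⟨e, e⟩⟩⟩⟩⟩ applied to ⟨t, e⟩ yields ⟨t, ⟨t, ⟨t, ⟨e, e⟩⟩⟩⟩.
[[thark pell] nork]: ⟨t, ⟨t, ⟨t, ⟨e, e⟩⟩⟩⟩ applied to t yields ⟨t, ⟨t, ⟨e, e⟩⟩⟩.
[zib frink]: t and t cannot combine by function application — type clash.

undefined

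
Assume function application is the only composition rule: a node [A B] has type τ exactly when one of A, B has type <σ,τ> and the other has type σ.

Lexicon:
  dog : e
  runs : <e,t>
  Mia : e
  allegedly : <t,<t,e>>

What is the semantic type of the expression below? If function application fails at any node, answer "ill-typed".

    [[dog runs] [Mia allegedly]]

[dog runs]: <e,t> applied to e yields t.
At [Mia allegedly]: neither e nor <t,<t,e>> can take the other as argument; the node is ill-typed.

ill-typed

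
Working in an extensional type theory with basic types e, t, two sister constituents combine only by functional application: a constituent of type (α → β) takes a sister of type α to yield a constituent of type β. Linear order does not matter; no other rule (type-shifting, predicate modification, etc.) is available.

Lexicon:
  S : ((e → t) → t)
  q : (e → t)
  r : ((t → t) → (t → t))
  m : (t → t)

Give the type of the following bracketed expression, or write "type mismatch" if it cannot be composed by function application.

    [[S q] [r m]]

t

At [S q], S : ((e → t) → t) takes q : (e → t), giving t.
At [r m], r : ((t → t) → (t → t)) takes m : (t → t), giving (t → t).
At [[S q] [r m]], [r m] : (t → t) takes [S q] : t, giving t.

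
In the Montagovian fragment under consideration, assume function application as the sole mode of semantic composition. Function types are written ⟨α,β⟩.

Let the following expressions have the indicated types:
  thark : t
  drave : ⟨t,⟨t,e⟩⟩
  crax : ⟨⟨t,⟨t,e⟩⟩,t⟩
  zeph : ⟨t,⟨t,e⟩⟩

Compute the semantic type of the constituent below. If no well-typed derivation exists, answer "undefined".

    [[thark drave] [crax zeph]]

e

[thark drave]: functor drave : ⟨t,⟨t,e⟩⟩, argument thark : t; result ⟨t,e⟩.
[crax zeph]: functor crax : ⟨⟨t,⟨t,e⟩⟩,t⟩, argument zeph : ⟨t,⟨t,e⟩⟩; result t.
[[thark drave] [crax zeph]]: functor [thark drave] : ⟨t,e⟩, argument [crax zeph] : t; result e.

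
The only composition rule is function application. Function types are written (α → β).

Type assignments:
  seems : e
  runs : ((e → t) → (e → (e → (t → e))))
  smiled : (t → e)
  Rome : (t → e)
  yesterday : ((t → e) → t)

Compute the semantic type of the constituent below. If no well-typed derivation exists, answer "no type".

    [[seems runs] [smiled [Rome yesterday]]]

[seems runs]: e and ((e → t) → (e → (e → (t → e)))) cannot combine by function application — type clash.

no type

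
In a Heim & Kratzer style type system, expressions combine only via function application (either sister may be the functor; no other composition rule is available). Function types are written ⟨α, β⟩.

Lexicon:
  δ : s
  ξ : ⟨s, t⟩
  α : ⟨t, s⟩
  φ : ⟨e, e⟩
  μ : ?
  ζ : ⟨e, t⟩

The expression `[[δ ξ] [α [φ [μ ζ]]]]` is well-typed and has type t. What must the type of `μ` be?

⟨⟨e, t⟩, ⟨⟨e, e⟩, ⟨⟨t, s⟩, ⟨t, t⟩⟩⟩⟩

At [[δ ξ] [α [φ [μ ζ]]]] (required: t): [δ ξ] is t, which is not a function with range t; hence [α [φ [μ ζ]]] is the functor — type ⟨t, t⟩.
At [α [φ [μ ζ]]] (required: ⟨t, t⟩): α is ⟨t, s⟩, which is not a function with range ⟨t, t⟩; hence [φ [μ ζ]] is the functor — type ⟨⟨t, s⟩, ⟨t, t⟩⟩.
At [φ [μ ζ]] (required: ⟨⟨t, s⟩, ⟨t, t⟩⟩): φ is ⟨e, e⟩, which is not a function with range ⟨⟨t, s⟩, ⟨t, t⟩⟩; hence [μ ζ] is the functor — type ⟨⟨e, e⟩, ⟨⟨t, s⟩, ⟨t, t⟩⟩⟩.
At [μ ζ] (required: ⟨⟨e, e⟩, ⟨⟨t, s⟩, ⟨t, t⟩⟩⟩): ζ is ⟨e, t⟩, which is not a function with range ⟨⟨e, e⟩, ⟨⟨t, s⟩, ⟨t, t⟩⟩⟩; hence μ is the functor — type ⟨⟨e, t⟩, ⟨⟨e, e⟩, ⟨⟨t, s⟩, ⟨t, t⟩⟩⟩⟩.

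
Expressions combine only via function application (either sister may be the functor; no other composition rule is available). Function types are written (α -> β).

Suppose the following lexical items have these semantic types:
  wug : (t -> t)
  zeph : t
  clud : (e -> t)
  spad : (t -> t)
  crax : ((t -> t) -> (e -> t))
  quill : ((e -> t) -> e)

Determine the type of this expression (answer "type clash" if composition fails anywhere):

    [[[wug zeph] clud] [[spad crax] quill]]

At [wug zeph], wug : (t -> t) takes zeph : t, giving t.
At [[wug zeph] clud]: neither t nor (e -> t) can take the other as argument; the node is ill-typed.

type clash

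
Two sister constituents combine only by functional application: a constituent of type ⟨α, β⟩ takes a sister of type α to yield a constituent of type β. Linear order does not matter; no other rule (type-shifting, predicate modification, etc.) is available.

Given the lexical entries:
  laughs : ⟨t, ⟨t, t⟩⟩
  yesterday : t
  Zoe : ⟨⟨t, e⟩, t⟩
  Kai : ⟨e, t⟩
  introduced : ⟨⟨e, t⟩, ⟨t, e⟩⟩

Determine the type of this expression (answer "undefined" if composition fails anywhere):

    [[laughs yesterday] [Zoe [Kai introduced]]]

[laughs yesterday]: ⟨t, ⟨t, t⟩⟩ applied to t yields ⟨t, t⟩.
[Kai introduced]: ⟨⟨e, t⟩, ⟨t, e⟩⟩ applied to ⟨e, t⟩ yields ⟨t, e⟩.
[Zoe [Kai introduced]]: ⟨⟨t, e⟩, t⟩ applied to ⟨t, e⟩ yields t.
[[laughs yesterday] [Zoe [Kai introduced]]]: ⟨t, t⟩ applied to t yields t.

t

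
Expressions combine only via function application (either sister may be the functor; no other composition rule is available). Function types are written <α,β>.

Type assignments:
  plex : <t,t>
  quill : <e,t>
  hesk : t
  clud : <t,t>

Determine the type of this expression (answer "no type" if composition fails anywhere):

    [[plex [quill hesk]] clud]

no type

[quill hesk]: <e,t> and t cannot combine by function application — type clash.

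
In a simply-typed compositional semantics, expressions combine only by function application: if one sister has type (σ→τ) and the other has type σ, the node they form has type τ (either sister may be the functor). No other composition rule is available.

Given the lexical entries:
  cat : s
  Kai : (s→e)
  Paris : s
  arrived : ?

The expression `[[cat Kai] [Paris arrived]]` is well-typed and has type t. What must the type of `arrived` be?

[[cat Kai] [Paris arrived]] must have type t. The sister [cat Kai] has type e; that is not a function onto t, so [Paris arrived] must be the functor, of type (e→t).
[Paris arrived] must have type (e→t). The sister Paris has type s; that is not a function onto (e→t), so arrived must be the functor, of type (s→(e→t)).

(s→(e→t))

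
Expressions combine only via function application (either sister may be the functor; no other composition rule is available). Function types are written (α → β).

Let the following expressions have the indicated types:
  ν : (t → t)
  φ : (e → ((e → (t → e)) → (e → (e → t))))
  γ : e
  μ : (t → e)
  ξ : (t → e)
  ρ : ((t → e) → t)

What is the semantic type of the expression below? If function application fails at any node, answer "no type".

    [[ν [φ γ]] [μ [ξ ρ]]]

no type

At [φ γ], φ : (e → ((e → (t → e)) → (e → (e → t)))) takes γ : e, giving ((e → (t → e)) → (e → (e → t))).
[ν [φ γ]]: (t → t) with ((e → (t → e)) → (e → (e → t))) — neither is a function whose domain matches the other; composition fails here.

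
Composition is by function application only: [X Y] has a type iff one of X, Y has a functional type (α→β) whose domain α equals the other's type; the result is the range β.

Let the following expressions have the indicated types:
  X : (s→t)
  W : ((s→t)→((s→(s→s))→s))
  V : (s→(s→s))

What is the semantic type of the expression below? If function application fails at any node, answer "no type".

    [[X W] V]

[X W]: ((s→t)→((s→(s→s))→s)) applied to (s→t) yields ((s→(s→s))→s).
[[X W] V]: ((s→(s→s))→s) applied to (s→(s→s)) yields s.

s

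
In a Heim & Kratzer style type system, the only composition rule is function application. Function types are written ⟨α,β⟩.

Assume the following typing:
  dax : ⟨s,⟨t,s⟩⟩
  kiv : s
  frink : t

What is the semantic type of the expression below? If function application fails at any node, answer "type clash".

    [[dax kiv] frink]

[dax kiv] — dax of type ⟨s,⟨t,s⟩⟩ combines with kiv of type s: type ⟨t,s⟩.
[[dax kiv] frink] — [dax kiv] of type ⟨t,s⟩ combines with frink of type t: type s.

s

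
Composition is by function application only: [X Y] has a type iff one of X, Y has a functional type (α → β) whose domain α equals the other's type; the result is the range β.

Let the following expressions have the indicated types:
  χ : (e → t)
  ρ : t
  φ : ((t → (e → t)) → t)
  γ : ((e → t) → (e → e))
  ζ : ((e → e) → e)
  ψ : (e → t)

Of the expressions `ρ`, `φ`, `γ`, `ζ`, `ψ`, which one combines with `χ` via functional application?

γ

ρ : t — does not combine with χ.
φ : ((t → (e → t)) → t) — does not combine with χ.
γ — combines: γ : ((e → t) → (e → e)) takes χ : (e → t) as argument, giving (e → e).
ζ : ((e → e) → e) — does not combine with χ.
ψ : (e → t) — does not combine with χ.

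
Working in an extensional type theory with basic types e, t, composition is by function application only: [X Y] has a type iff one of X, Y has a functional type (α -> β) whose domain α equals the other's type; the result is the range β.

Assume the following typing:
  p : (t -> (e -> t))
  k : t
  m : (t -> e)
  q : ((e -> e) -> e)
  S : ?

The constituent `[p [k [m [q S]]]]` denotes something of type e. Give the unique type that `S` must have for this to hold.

(((e -> e) -> e) -> ((t -> e) -> (t -> ((t -> (e -> t)) -> e))))

[p [k [m [q S]]]] is required to be e. p : (t -> (e -> t)) cannot yield e as functor, so [k [m [q S]]] : ((t -> (e -> t)) -> e).
[k [m [q S]]] is required to be ((t -> (e -> t)) -> e). k : t cannot yield ((t -> (e -> t)) -> e) as functor, so [m [q S]] : (t -> ((t -> (e -> t)) -> e)).
[m [q S]] is required to be (t -> ((t -> (e -> t)) -> e)). m : (t -> e) cannot yield (t -> ((t -> (e -> t)) -> e)) as functor, so [q S] : ((t -> e) -> (t -> ((t -> (e -> t)) -> e))).
[q S] is required to be ((t -> e) -> (t -> ((t -> (e -> t)) -> e))). q : ((e -> e) -> e) cannot yield ((t -> e) -> (t -> ((t -> (e -> t)) -> e))) as functor, so S : (((e -> e) -> e) -> ((t -> e) -> (t -> ((t -> (e -> t)) -> e)))).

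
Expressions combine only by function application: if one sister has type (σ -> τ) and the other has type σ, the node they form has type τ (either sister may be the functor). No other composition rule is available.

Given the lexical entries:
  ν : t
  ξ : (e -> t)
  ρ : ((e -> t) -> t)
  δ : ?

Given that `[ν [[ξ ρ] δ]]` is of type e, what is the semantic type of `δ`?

(t -> (t -> e))

[ν [[ξ ρ] δ]] must have type e. The sister ν has type t; that is not a function onto e, so [[ξ ρ] δ] must be the functor, of type (t -> e).
[[ξ ρ] δ] must have type (t -> e). The sister [ξ ρ] has type t; that is not a function onto (t -> e), so δ must be the functor, of type (t -> (t -> e)).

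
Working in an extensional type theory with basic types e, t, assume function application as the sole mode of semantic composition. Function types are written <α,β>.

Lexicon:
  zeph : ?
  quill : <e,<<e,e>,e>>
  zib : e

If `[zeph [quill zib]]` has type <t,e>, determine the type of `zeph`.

For [zeph [quill zib]] to have type <t,e> with [quill zib] of type <<e,e>,e>, zeph must be the function: zeph : <<<e,e>,e>,<t,e>>.

<<<e,e>,e>,<t,e>>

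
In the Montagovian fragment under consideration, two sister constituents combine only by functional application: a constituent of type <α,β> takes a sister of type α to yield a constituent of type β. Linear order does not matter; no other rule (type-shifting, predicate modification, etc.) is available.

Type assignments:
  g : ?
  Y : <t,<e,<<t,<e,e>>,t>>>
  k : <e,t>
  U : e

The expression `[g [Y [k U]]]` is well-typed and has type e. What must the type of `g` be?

[g [Y [k U]]] must have type e. The sister [Y [k U]] has type <e,<<t,<e,e>>,t>>; that is not a function onto e, so g must be the functor, of type <<e,<<t,<e,e>>,t>>,e>.

<<e,<<t,<e,e>>,t>>,e>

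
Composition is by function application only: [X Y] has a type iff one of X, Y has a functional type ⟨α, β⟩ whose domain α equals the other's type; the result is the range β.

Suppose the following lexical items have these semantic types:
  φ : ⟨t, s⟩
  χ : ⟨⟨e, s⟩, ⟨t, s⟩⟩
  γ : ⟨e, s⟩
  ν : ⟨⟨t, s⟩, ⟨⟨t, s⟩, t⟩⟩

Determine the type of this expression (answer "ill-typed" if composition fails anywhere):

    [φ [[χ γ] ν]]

[χ γ]: χ is ⟨⟨e, s⟩, ⟨t, s⟩⟩, γ is ⟨e, s⟩; result ⟨t, s⟩.
[[χ γ] ν]: ν is ⟨⟨t, s⟩, ⟨⟨t, s⟩, t⟩⟩, [χ γ] is ⟨t, s⟩; result ⟨⟨t, s⟩, t⟩.
[φ [[χ γ] ν]]: [[χ γ] ν] is ⟨⟨t, s⟩, t⟩, φ is ⟨t, s⟩; result t.

t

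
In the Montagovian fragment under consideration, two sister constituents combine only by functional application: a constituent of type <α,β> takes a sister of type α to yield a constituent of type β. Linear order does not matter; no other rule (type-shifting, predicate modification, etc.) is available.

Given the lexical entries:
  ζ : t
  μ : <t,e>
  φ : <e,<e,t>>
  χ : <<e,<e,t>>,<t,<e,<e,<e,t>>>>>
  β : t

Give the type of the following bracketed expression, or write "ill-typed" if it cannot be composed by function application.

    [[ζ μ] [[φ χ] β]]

<e,<e,t>>

[ζ μ] — μ of type <t,e> combines with ζ of type t: type e.
[φ χ] — χ of type <<e,<e,t>>,<t,<e,<e,<e,t>>>>> combines with φ of type <e,<e,t>>: type <t,<e,<e,<e,t>>>>.
[[φ χ] β] — [φ χ] of type <t,<e,<e,<e,t>>>> combines with β of type t: type <e,<e,<e,t>>>.
[[ζ μ] [[φ χ] β]] — [[φ χ] β] of type <e,<e,<e,t>>> combines with [ζ μ] of type e: type <e,<e,t>>.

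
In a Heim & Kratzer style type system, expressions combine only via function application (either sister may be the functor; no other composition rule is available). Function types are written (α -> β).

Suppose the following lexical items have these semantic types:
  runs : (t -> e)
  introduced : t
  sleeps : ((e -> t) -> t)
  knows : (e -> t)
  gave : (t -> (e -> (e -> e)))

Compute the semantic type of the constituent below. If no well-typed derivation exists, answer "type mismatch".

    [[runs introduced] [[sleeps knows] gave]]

(e -> e)

At [runs introduced], runs : (t -> e) takes introduced : t, giving e.
At [sleeps knows], sleeps : ((e -> t) -> t) takes knows : (e -> t), giving t.
At [[sleeps knows] gave], gave : (t -> (e -> (e -> e))) takes [sleeps knows] : t, giving (e -> (e -> e)).
At [[runs introduced] [[sleeps knows] gave]], [[sleeps knows] gave] : (e -> (e -> e)) takes [runs introduced] : e, giving (e -> e).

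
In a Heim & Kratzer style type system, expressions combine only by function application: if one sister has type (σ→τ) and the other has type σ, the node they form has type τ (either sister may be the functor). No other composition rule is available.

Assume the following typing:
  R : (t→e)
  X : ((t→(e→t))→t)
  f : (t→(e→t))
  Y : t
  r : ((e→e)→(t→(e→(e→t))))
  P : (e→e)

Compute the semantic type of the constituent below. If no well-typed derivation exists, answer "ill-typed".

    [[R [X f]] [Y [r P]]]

[X f] — X of type ((t→(e→t))→t) combines with f of type (t→(e→t)): type t.
[R [X f]] — R of type (t→e) combines with [X f] of type t: type e.
[r P] — r of type ((e→e)→(t→(e→(e→t)))) combines with P of type (e→e): type (t→(e→(e→t))).
[Y [r P]] — [r P] of type (t→(e→(e→t))) combines with Y of type t: type (e→(e→t)).
[[R [X f]] [Y [r P]]] — [Y [r P]] of type (e→(e→t)) combines with [R [X f]] of type e: type (e→t).

(e→t)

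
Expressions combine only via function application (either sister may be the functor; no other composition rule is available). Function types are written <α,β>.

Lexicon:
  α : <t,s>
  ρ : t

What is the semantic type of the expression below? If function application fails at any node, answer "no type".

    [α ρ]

[α ρ]: functor α : <t,s>, argument ρ : t; result s.

s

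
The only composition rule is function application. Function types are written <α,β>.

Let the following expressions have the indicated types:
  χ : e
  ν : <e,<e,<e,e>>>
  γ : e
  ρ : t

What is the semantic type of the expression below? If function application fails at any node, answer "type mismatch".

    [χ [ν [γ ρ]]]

type mismatch

[γ ρ]: e and t cannot combine by function application — type clash.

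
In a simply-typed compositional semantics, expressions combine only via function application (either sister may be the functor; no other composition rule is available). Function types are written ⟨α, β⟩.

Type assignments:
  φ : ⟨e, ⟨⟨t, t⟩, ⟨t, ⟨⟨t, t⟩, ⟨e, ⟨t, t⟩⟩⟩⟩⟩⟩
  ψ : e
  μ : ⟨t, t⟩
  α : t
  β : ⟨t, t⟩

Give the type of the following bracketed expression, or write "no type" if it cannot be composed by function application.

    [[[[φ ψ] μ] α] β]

⟨e, ⟨t, t⟩⟩

[φ ψ]: ⟨e, ⟨⟨t, t⟩, ⟨t, ⟨⟨t, t⟩, ⟨e, ⟨t, t⟩⟩⟩⟩⟩⟩ applied to e yields ⟨⟨t, t⟩, ⟨t, ⟨⟨t, t⟩, ⟨e, ⟨t, t⟩⟩⟩⟩⟩.
[[φ ψ] μ]: ⟨⟨t, t⟩, ⟨t, ⟨⟨t, t⟩, ⟨e, ⟨t, t⟩⟩⟩⟩⟩ applied to ⟨t, t⟩ yields ⟨t, ⟨⟨t, t⟩, ⟨e, ⟨t, t⟩⟩⟩⟩.
[[[φ ψ] μ] α]: ⟨t, ⟨⟨t, t⟩, ⟨e, ⟨t, t⟩⟩⟩⟩ applied to t yields ⟨⟨t, t⟩, ⟨e, ⟨t, t⟩⟩⟩.
[[[[φ ψ] μ] α] β]: ⟨⟨t, t⟩, ⟨e, ⟨t, t⟩⟩⟩ applied to ⟨t, t⟩ yields ⟨e, ⟨t, t⟩⟩.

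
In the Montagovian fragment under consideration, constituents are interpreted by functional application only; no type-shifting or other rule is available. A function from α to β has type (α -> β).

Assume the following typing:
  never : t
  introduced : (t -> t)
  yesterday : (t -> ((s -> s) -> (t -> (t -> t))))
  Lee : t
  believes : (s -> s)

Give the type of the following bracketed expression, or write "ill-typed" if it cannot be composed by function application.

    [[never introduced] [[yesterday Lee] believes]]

(t -> t)

[never introduced]: functor introduced : (t -> t), argument never : t; result t.
[yesterday Lee]: functor yesterday : (t -> ((s -> s) -> (t -> (t -> t)))), argument Lee : t; result ((s -> s) -> (t -> (t -> t))).
[[yesterday Lee] believes]: functor [yesterday Lee] : ((s -> s) -> (t -> (t -> t))), argument believes : (s -> s); result (t -> (t -> t)).
[[never introduced] [[yesterday Lee] believes]]: functor [[yesterday Lee] believes] : (t -> (t -> t)), argument [never introduced] : t; result (t -> t).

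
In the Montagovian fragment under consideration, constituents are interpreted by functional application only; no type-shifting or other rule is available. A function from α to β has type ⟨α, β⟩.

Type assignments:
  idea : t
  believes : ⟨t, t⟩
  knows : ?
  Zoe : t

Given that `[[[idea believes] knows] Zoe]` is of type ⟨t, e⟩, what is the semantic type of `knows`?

⟨t, ⟨t, ⟨t, e⟩⟩⟩

At [[[idea believes] knows] Zoe] (required: ⟨t, e⟩): Zoe is t, which is not a function with range ⟨t, e⟩; hence [[idea believes] knows] is the functor — type ⟨t, ⟨t, e⟩⟩.
At [[idea believes] knows] (required: ⟨t, ⟨t, e⟩⟩): [idea believes] is t, which is not a function with range ⟨t, ⟨t, e⟩⟩; hence knows is the functor — type ⟨t, ⟨t, ⟨t, e⟩⟩⟩.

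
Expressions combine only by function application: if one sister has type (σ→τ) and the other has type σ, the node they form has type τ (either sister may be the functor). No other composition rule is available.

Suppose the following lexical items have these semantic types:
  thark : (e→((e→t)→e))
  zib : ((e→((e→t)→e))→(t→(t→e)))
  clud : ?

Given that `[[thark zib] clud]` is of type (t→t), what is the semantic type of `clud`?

At [[thark zib] clud] (required: (t→t)): [thark zib] is (t→(t→e)), which is not a function with range (t→t); hence clud is the functor — type ((t→(t→e))→(t→t)).

((t→(t→e))→(t→t))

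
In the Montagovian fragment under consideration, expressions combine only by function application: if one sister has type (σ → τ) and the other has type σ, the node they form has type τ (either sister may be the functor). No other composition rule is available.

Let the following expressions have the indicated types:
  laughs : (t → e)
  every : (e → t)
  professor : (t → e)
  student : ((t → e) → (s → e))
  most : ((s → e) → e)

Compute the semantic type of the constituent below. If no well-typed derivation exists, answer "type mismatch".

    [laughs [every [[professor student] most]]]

e

At [professor student], student : ((t → e) → (s → e)) takes professor : (t → e), giving (s → e).
At [[professor student] most], most : ((s → e) → e) takes [professor student] : (s → e), giving e.
At [every [[professor student] most]], every : (e → t) takes [[professor student] most] : e, giving t.
At [laughs [every [[professor student] most]]], laughs : (t → e) takes [every [[professor student] most]] : t, giving e.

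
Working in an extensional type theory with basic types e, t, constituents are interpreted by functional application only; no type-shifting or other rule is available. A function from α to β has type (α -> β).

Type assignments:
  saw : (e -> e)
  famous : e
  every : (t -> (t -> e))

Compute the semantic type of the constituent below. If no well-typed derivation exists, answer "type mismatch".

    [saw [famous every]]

type mismatch

At [famous every]: neither e nor (t -> (t -> e)) can take the other as argument; the node is ill-typed.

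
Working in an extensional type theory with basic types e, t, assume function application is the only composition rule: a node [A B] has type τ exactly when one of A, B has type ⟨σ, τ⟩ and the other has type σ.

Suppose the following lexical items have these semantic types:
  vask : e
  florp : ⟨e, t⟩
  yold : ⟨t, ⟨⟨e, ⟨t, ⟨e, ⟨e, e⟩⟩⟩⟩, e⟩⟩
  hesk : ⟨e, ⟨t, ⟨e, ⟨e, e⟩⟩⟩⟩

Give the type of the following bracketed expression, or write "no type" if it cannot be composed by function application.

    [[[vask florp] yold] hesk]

[vask florp]: ⟨e, t⟩ applied to e yields t.
[[vask florp] yold]: ⟨t, ⟨⟨e, ⟨t, ⟨e, ⟨e, e⟩⟩⟩⟩, e⟩⟩ applied to t yields ⟨⟨e, ⟨t, ⟨e, ⟨e, e⟩⟩⟩⟩, e⟩.
[[[vask florp] yold] hesk]: ⟨⟨e, ⟨t, ⟨e, ⟨e, e⟩⟩⟩⟩, e⟩ applied to ⟨e, ⟨t, ⟨e, ⟨e, e⟩⟩⟩⟩ yields e.

e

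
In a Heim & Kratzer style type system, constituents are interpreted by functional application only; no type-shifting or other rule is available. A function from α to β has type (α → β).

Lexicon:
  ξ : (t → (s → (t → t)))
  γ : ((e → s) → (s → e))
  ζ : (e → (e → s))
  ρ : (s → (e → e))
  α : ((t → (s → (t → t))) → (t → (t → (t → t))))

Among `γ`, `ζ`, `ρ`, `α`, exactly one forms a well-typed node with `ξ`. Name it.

γ : ((e → s) → (s → e)) — neither side's domain matches the other.
ζ : (e → (e → s)) — neither side's domain matches the other.
ρ : (s → (e → e)) — neither side's domain matches the other.
α — combines: α : ((t → (s → (t → t))) → (t → (t → (t → t)))) takes ξ : (t → (s → (t → t))) as argument, giving (t → (t → (t → t))).

α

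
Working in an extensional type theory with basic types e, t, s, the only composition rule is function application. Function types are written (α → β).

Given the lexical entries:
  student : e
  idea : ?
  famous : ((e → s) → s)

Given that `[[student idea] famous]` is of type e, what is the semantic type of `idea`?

At [[student idea] famous] (required: e): famous is ((e → s) → s), which is not a function with range e; hence [student idea] is the functor — type (((e → s) → s) → e).
At [student idea] (required: (((e → s) → s) → e)): student is e, which is not a function with range (((e → s) → s) → e); hence idea is the functor — type (e → (((e → s) → s) → e)).

(e → (((e → s) → s) → e))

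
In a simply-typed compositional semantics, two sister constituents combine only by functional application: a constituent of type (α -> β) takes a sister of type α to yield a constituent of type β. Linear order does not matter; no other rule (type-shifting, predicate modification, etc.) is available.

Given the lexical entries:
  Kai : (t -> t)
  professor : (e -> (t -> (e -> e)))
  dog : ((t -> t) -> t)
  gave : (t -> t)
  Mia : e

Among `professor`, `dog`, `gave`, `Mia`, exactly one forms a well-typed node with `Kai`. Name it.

dog

professor : (e -> (t -> (e -> e))) — neither side's domain matches the other.
dog — combines: dog : ((t -> t) -> t) takes Kai : (t -> t) as argument, giving t.
gave : (t -> t) — neither side's domain matches the other.
Mia : e — neither side's domain matches the other.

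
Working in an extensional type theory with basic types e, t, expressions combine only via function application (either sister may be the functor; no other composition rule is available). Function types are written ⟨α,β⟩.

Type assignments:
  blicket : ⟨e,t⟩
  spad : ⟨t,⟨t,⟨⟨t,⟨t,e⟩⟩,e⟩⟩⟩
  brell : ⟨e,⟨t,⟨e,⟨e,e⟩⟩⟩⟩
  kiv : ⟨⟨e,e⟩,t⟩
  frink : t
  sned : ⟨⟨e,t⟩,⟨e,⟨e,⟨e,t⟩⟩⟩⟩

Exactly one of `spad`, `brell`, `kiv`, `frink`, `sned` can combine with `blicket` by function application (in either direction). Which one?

spad : ⟨t,⟨t,⟨⟨t,⟨t,e⟩⟩,e⟩⟩⟩ — does not combine with blicket.
brell : ⟨e,⟨t,⟨e,⟨e,e⟩⟩⟩⟩ — does not combine with blicket.
kiv : ⟨⟨e,e⟩,t⟩ — does not combine with blicket.
frink : t — does not combine with blicket.
sned — combines: sned : ⟨⟨e,t⟩,⟨e,⟨e,⟨e,t⟩⟩⟩⟩ takes blicket : ⟨e,t⟩ as argument, giving ⟨e,⟨e,⟨e,t⟩⟩⟩.

sned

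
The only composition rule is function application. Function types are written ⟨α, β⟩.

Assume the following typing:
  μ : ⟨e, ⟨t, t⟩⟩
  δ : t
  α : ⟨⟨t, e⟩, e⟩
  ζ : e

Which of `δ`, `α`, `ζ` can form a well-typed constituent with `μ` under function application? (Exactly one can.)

ζ

δ : t — does not combine with μ.
α : ⟨⟨t, e⟩, e⟩ — does not combine with μ.
ζ — combines: μ : ⟨e, ⟨t, t⟩⟩ takes ζ : e as argument, giving ⟨t, t⟩.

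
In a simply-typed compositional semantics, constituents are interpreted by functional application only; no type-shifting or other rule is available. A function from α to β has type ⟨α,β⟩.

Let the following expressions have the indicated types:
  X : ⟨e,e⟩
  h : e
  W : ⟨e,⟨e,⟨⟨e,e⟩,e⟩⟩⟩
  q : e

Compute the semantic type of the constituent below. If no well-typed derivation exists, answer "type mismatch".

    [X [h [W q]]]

e

[W q]: W is ⟨e,⟨e,⟨⟨e,e⟩,e⟩⟩⟩, q is e; result ⟨e,⟨⟨e,e⟩,e⟩⟩.
[h [W q]]: [W q] is ⟨e,⟨⟨e,e⟩,e⟩⟩, h is e; result ⟨⟨e,e⟩,e⟩.
[X [h [W q]]]: [h [W q]] is ⟨⟨e,e⟩,e⟩, X is ⟨e,e⟩; result e.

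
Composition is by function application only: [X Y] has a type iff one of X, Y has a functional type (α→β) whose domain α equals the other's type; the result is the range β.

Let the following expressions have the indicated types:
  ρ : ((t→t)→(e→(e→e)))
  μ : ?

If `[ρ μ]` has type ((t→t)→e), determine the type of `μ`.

[ρ μ] must have type ((t→t)→e). The sister ρ has type ((t→t)→(e→(e→e))); that is not a function onto ((t→t)→e), so μ must be the functor, of type (((t→t)→(e→(e→e)))→((t→t)→e)).

(((t→t)→(e→(e→e)))→((t→t)→e))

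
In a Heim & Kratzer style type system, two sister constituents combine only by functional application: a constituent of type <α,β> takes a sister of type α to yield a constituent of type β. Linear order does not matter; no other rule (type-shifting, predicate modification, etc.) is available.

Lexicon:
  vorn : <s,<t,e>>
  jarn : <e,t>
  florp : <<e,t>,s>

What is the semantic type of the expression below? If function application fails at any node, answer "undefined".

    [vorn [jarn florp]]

[jarn florp]: <<e,t>,s> applied to <e,t> yields s.
[vorn [jarn florp]]: <s,<t,e>> applied to s yields <t,e>.

<t,e>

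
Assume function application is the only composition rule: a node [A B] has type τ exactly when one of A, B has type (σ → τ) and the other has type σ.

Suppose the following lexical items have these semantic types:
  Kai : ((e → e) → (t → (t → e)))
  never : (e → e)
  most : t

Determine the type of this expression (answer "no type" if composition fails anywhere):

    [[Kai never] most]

[Kai never]: functor Kai : ((e → e) → (t → (t → e))), argument never : (e → e); result (t → (t → e)).
[[Kai never] most]: functor [Kai never] : (t → (t → e)), argument most : t; result (t → e).

(t → e)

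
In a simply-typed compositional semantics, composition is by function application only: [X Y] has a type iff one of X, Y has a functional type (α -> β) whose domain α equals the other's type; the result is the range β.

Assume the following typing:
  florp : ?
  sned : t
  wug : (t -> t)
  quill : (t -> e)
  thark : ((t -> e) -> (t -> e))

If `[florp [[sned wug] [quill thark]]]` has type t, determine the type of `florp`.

(e -> t)

For [florp [[sned wug] [quill thark]]] to have type t with [[sned wug] [quill thark]] of type e, florp must be the function: florp : (e -> t).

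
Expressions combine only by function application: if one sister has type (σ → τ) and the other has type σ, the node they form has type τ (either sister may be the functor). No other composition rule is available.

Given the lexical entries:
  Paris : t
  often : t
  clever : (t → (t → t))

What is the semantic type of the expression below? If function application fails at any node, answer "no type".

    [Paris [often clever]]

t

[often clever] — clever of type (t → (t → t)) combines with often of type t: type (t → t).
[Paris [often clever]] — [often clever] of type (t → t) combines with Paris of type t: type t.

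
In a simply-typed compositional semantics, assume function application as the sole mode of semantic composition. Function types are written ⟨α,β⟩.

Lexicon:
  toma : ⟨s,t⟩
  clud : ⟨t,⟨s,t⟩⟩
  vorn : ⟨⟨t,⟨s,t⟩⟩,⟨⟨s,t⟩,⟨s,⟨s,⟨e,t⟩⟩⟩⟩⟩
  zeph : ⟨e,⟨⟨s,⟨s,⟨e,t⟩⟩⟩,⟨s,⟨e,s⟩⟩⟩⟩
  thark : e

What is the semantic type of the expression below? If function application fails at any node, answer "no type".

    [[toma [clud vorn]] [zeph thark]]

⟨s,⟨e,s⟩⟩

[clud vorn]: functor vorn : ⟨⟨t,⟨s,t⟩⟩,⟨⟨s,t⟩,⟨s,⟨s,⟨e,t⟩⟩⟩⟩⟩, argument clud : ⟨t,⟨s,t⟩⟩; result ⟨⟨s,t⟩,⟨s,⟨s,⟨e,t⟩⟩⟩⟩.
[toma [clud vorn]]: functor [clud vorn] : ⟨⟨s,t⟩,⟨s,⟨s,⟨e,t⟩⟩⟩⟩, argument toma : ⟨s,t⟩; result ⟨s,⟨s,⟨e,t⟩⟩⟩.
[zeph thark]: functor zeph : ⟨e,⟨⟨s,⟨s,⟨e,t⟩⟩⟩,⟨s,⟨e,s⟩⟩⟩⟩, argument thark : e; result ⟨⟨s,⟨s,⟨e,t⟩⟩⟩,⟨s,⟨e,s⟩⟩⟩.
[[toma [clud vorn]] [zeph thark]]: functor [zeph thark] : ⟨⟨s,⟨s,⟨e,t⟩⟩⟩,⟨s,⟨e,s⟩⟩⟩, argument [toma [clud vorn]] : ⟨s,⟨s,⟨e,t⟩⟩⟩; result ⟨s,⟨e,s⟩⟩.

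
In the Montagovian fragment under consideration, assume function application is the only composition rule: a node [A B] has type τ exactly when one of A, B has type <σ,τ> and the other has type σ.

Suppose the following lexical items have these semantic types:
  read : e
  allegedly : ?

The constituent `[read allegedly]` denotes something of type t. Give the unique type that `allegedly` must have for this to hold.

<e,t>

[read allegedly] must have type t. The sister read has type e; that is not a function onto t, so allegedly must be the functor, of type <e,t>.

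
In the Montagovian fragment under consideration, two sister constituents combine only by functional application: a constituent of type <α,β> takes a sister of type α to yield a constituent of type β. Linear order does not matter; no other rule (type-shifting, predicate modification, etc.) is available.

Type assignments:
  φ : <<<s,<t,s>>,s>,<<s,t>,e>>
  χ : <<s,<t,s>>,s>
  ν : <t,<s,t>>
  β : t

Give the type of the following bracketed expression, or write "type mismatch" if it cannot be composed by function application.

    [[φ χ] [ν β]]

e

[φ χ]: functor φ : <<<s,<t,s>>,s>,<<s,t>,e>>, argument χ : <<s,<t,s>>,s>; result <<s,t>,e>.
[ν β]: functor ν : <t,<s,t>>, argument β : t; result <s,t>.
[[φ χ] [ν β]]: functor [φ χ] : <<s,t>,e>, argument [ν β] : <s,t>; result e.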